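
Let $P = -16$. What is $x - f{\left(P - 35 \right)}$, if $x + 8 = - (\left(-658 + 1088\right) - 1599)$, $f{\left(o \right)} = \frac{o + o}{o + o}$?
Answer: $1160$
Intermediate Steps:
$f{\left(o \right)} = 1$ ($f{\left(o \right)} = \frac{2 o}{2 o} = 2 o \frac{1}{2 o} = 1$)
$x = 1161$ ($x = -8 - \left(\left(-658 + 1088\right) - 1599\right) = -8 - \left(430 - 1599\right) = -8 - -1169 = -8 + 1169 = 1161$)
$x - f{\left(P - 35 \right)} = 1161 - 1 = 1160$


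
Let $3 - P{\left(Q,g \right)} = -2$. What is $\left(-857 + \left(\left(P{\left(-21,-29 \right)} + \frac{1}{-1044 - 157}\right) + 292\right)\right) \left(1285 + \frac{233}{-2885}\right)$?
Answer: $- \frac{2493178246512}{3464885} \approx -7.1956 \cdot 10^{5}$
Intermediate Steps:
$P{\left(Q,g \right)} = 5$ ($P{\left(Q,g \right)} = 3 - -2 = 3 + 2 = 5$)
$\left(-857 + \left(\left(P{\left(-21,-29 \right)} + \frac{1}{-1044 - 157}\right) + 292\right)\right) \left(1285 + \frac{233}{-2885}\right) = \left(-857 + \left(\left(5 + \frac{1}{-1044 - 157}\right) + 292\right)\right) \left(1285 + \frac{233}{-2885}\right) = \left(-857 + \left(\left(5 + \frac{1}{-1201}\right) + 292\right)\right) \left(1285 + 233 \left(- \frac{1}{2885}\right)\right) = \left(-857 + \left(\left(5 - \frac{1}{1201}\right) + 292\right)\right) \left(1285 - \frac{233}{2885}\right) = \left(-857 + \left(\frac{6004}{1201} + 292\right)\right) \frac{3706992}{2885} = \left(-857 + \frac{356696}{1201}\right) \frac{3706992}{2885} = \left(- \frac{672561}{1201}\right) \frac{3706992}{2885} = - \frac{2493178246512}{3464885}$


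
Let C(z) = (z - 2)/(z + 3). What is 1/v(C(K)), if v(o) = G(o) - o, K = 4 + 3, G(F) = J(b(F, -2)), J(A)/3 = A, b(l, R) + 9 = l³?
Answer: -8/217 ≈ -0.036866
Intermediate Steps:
b(l, R) = -9 + l³
J(A) = 3*A
G(F) = -27 + 3*F³ (G(F) = 3*(-9 + F³) = -27 + 3*F³)
K = 7
C(z) = (-2 + z)/(3 + z)
v(o) = -27 - o + 3*o³ (v(o) = (-27 + 3*o³) - o = -27 - o + 3*o³)
1/v(C(K)) = 1/(-27 - (-2 + 7)/(3 + 7) + 3*((-2 + 7)/(3 + 7))³) = 1/(-27 - 5/10 + 3*(5/10)³) = 1/(-27 - 5/10 + 3*((⅒)*5)³) = 1/(-27 - 1*½ + 3*(½)³) = 1/(-27 - ½ + 3*(⅛)) = 1/(-27 - ½ + 3/8) = 1/(-217/8) = -8/217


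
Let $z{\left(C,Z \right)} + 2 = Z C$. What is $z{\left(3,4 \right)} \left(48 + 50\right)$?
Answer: $980$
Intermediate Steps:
$z{\left(C,Z \right)} = -2 + C Z$ ($z{\left(C,Z \right)} = -2 + Z C = -2 + C Z$)
$z{\left(3,4 \right)} \left(48 + 50\right) = \left(-2 + 3 \cdot 4\right) \left(48 + 50\right) = \left(-2 + 12\right) 98 = 10 \cdot 98 = 980$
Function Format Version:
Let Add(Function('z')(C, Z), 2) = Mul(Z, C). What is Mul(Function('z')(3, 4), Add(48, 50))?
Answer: 980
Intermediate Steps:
Function('z')(C, Z) = Add(-2, Mul(C, Z)) (Function('z')(C, Z) = Add(-2, Mul(Z, C)) = Add(-2, Mul(C, Z)))
Mul(Function('z')(3, 4), Add(48, 50)) = Mul(Add(-2, Mul(3, 4)), Add(48, 50)) = Mul(Add(-2, 12), 98) = Mul(10, 98) = 980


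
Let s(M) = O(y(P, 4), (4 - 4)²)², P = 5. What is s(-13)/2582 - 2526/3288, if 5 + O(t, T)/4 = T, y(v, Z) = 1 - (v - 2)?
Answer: -433911/707468 ≈ -0.61333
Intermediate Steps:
y(v, Z) = 3 - v (y(v, Z) = 1 - (-2 + v) = 1 + (2 - v) = 3 - v)
O(t, T) = -20 + 4*T
s(M) = 400 (s(M) = (-20 + 4*(4 - 4)²)² = (-20 + 4*0²)² = (-20 + 4*0)² = (-20 + 0)² = (-20)² = 400)
s(-13)/2582 - 2526/3288 = 400/2582 - 2526/3288 = 400*(1/2582) - 2526*1/3288 = 200/1291 - 421/548 = -433911/707468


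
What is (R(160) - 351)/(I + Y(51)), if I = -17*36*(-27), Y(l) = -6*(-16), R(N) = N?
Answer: -191/16620 ≈ -0.011492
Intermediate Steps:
Y(l) = 96
I = 16524 (I = -612*(-27) = 16524)
(R(160) - 351)/(I + Y(51)) = (160 - 351)/(16524 + 96) = -191/16620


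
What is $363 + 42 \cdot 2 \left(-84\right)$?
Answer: $-6693$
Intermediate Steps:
$363 + 42 \cdot 2 \left(-84\right) = 363 + 84 \left(-84\right) = 363 - 7056 = -6693$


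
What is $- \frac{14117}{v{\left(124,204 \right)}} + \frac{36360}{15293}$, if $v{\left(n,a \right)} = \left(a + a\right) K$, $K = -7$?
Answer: $\frac{319735441}{43676808} \approx 7.3205$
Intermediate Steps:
$v{\left(n,a \right)} = - 14 a$ ($v{\left(n,a \right)} = \left(a + a\right) \left(-7\right) = 2 a \left(-7\right) = - 14 a$)
$- \frac{14117}{v{\left(124,204 \right)}} + \frac{36360}{15293} = - \frac{14117}{\left(-14\right) 204} + \frac{36360}{15293} = - \frac{14117}{-2856} + 36360 \cdot \frac{1}{15293} = \left(-14117\right) \left(- \frac{1}{2856}\right) + \frac{36360}{15293} = \frac{14117}{2856} + \frac{36360}{15293} = \frac{319735441}{43676808}$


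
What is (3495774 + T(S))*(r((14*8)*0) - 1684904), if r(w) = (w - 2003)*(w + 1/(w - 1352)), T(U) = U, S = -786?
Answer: -1990385360154135/338 ≈ -5.8887e+12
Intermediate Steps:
r(w) = (-2003 + w)*(w + 1/(-1352 + w))
(3495774 + T(S))*(r((14*8)*0) - 1684904) = (3495774 - 786)*((-2003 + ((14*8)*0)³ - 3355*((14*8)*0)² + 2708057*((14*8)*0))/(-1352 + (14*8)*0) - 1684904) = 3494988*((-2003 + (112*0)³ - 3355*(112*0)² + 2708057*(112*0))/(-1352 + 112*0) - 1684904) = 3494988*((-2003 + 0³ - 3355*0² + 2708057*0)/(-1352 + 0) - 1684904) = 3494988*((-2003 + 0 - 3355*0 + 0)/(-1352) - 1684904) = 3494988*(-(-2003 + 0 + 0 + 0)/1352 - 1684904) = 3494988*(-1/1352*(-2003) - 1684904) = 3494988*(2003/1352 - 1684904) = 3494988*(-2277988205/1352) = -1990385360154135/338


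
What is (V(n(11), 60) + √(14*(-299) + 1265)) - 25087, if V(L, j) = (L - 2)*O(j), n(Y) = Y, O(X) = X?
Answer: -24547 + I*√2921 ≈ -24547.0 + 54.046*I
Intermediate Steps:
V(L, j) = j*(-2 + L) (V(L, j) = (L - 2)*j = (-2 + L)*j = j*(-2 + L))
(V(n(11), 60) + √(14*(-299) + 1265)) - 25087 = (60*(-2 + 11) + √(14*(-299) + 1265)) - 25087 = (60*9 + √(-4186 + 1265)) - 25087 = (540 + √(-2921)) - 25087 = (540 + I*√2921) - 25087 = -24547 + I*√2921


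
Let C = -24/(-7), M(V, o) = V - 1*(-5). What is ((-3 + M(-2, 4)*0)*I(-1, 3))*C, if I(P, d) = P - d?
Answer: 288/7 ≈ 41.143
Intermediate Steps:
M(V, o) = 5 + V (M(V, o) = V + 5 = 5 + V)
C = 24/7 (C = -24*(-1/7) = 24/7 ≈ 3.4286)
((-3 + M(-2, 4)*0)*I(-1, 3))*C = ((-3 + (5 - 2)*0)*(-1 - 1*3))*(24/7) = ((-3 + 3*0)*(-1 - 3))*(24/7) = ((-3 + 0)*(-4))*(24/7) = -3*(-4)*(24/7) = 12*(24/7) = 288/7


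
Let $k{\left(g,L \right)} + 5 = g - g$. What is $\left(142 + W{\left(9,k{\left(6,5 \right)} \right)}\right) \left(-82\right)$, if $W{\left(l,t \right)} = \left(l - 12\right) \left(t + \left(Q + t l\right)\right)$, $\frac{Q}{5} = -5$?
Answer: $-30094$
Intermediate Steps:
$Q = -25$ ($Q = 5 \left(-5\right) = -25$)
$k{\left(g,L \right)} = -5$ ($k{\left(g,L \right)} = -5 + \left(g - g\right) = -5 + 0 = -5$)
$W{\left(l,t \right)} = \left(-12 + l\right) \left(-25 + t + l t\right)$ ($W{\left(l,t \right)} = \left(l - 12\right) \left(t + \left(-25 + t l\right)\right) = \left(-12 + l\right) \left(t + \left(-25 + l t\right)\right) = \left(-12 + l\right) \left(-25 + t + l t\right)$)
$\left(142 + W{\left(9,k{\left(6,5 \right)} \right)}\right) \left(-82\right) = \left(142 - \left(-135 - 495 + 405\right)\right) \left(-82\right) = \left(142 + \left(300 - 225 + 60 - 405 + 495\right)\right) \left(-82\right) = \left(142 + 225\right) \left(-82\right) = 367 \left(-82\right) = -30094$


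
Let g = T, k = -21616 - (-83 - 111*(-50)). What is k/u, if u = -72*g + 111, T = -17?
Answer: -27083/1335 ≈ -20.287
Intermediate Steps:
k = -27083 (k = -21616 - (-83 + 5550) = -21616 - 1*5467 = -21616 - 5467 = -27083)
g = -17
u = 1335 (u = -72*(-17) + 111 = 1224 + 111 = 1335)
k/u = -27083/1335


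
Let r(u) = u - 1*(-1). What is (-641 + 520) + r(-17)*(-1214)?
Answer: 19303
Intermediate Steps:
r(u) = 1 + u (r(u) = u + 1 = 1 + u)
(-641 + 520) + r(-17)*(-1214) = (-641 + 520) + (1 - 17)*(-1214) = -121 - 16*(-1214) = -121 + 19424 = 19303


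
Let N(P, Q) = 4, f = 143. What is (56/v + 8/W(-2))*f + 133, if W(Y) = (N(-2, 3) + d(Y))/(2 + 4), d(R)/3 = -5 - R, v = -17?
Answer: -145423/85 ≈ -1710.9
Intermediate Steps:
d(R) = -15 - 3*R (d(R) = 3*(-5 - R) = -15 - 3*R)
W(Y) = -11/6 - Y/2 (W(Y) = (4 + (-15 - 3*Y))/(2 + 4) = (-11 - 3*Y)/6 = (-11 - 3*Y)*(⅙) = -11/6 - Y/2)
(56/v + 8/W(-2))*f + 133 = (56/(-17) + 8/(-11/6 - ½*(-2)))*143 + 133 = (56*(-1/17) + 8/(-11/6 + 1))*143 + 133 = (-56/17 + 8/(-⅚))*143 + 133 = (-56/17 + 8*(-6/5))*143 + 133 = (-56/17 - 48/5)*143 + 133 = -1096/85*143 + 133 = -156728/85 + 133 = -145423/85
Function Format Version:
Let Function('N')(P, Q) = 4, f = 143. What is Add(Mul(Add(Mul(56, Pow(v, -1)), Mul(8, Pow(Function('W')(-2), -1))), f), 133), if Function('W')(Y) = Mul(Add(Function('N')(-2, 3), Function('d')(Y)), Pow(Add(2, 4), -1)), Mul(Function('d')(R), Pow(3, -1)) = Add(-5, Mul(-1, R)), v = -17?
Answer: Rational(-145423, 85) ≈ -1710.9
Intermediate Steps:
Function('d')(R) = Add(-15, Mul(-3, R)) (Function('d')(R) = Mul(3, Add(-5, Mul(-1, R))) = Add(-15, Mul(-3, R)))
Function('W')(Y) = Add(Rational(-11, 6), Mul(Rational(-1, 2), Y)) (Function('W')(Y) = Mul(Add(4, Add(-15, Mul(-3, Y))), Pow(Add(2, 4), -1)) = Mul(Add(-11, Mul(-3, Y)), Pow(6, -1)) = Mul(Add(-11, Mul(-3, Y)), Rational(1, 6)) = Add(Rational(-11, 6), Mul(Rational(-1, 2), Y)))
Add(Mul(Add(Mul(56, Pow(v, -1)), Mul(8, Pow(Function('W')(-2), -1))), f), 133) = Add(Mul(Add(Mul(56, Pow(-17, -1)), Mul(8, Pow(Add(Rational(-11, 6), Mul(Rational(-1, 2), -2)), -1))), 143), 133) = Add(Mul(Add(Mul(56, Rational(-1, 17)), Mul(8, Pow(Add(Rational(-11, 6), 1), -1))), 143), 133) = Add(Mul(Add(Rational(-56, 17), Mul(8, Pow(Rational(-5, 6), -1))), 143), 133) = Add(Mul(Add(Rational(-56, 17), Mul(8, Rational(-6, 5))), 143), 133) = Add(Mul(Add(Rational(-56, 17), Rational(-48, 5)), 143), 133) = Add(Mul(Rational(-1096, 85), 143), 133) = Add(Rational(-156728, 85), 133) = Rational(-145423, 85)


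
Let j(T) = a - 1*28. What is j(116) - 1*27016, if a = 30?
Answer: -27014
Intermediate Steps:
j(T) = 2 (j(T) = 30 - 1*28 = 30 - 28 = 2)
j(116) - 1*27016 = 2 - 1*27016 = 2 - 27016 = -27014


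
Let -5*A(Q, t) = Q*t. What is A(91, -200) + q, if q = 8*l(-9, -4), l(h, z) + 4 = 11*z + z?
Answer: 3224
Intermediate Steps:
l(h, z) = -4 + 12*z (l(h, z) = -4 + (11*z + z) = -4 + 12*z)
q = -416 (q = 8*(-4 + 12*(-4)) = 8*(-4 - 48) = 8*(-52) = -416)
A(Q, t) = -Q*t/5
A(91, -200) + q = -⅕*91*(-200) - 416 = 3640 - 416 = 3224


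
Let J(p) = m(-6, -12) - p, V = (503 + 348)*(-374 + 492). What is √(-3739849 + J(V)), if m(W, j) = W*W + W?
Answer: 3*I*√426693 ≈ 1959.7*I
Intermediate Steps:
V = 100418 (V = 851*118 = 100418)
m(W, j) = W + W² (m(W, j) = W² + W = W + W²)
J(p) = 30 - p (J(p) = -6*(1 - 6) - p = -6*(-5) - p = 30 - p)
√(-3739849 + J(V)) = √(-3739849 + (30 - 1*100418)) = √(-3739849 + (30 - 100418)) = √(-3739849 - 100388) = √(-3840237) = 3*I*√426693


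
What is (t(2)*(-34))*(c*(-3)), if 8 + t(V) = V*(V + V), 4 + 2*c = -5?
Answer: 0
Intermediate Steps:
c = -9/2 (c = -2 + (1/2)*(-5) = -2 - 5/2 = -9/2 ≈ -4.5000)
t(V) = -8 + 2*V**2 (t(V) = -8 + V*(V + V) = -8 + V*(2*V) = -8 + 2*V**2)
(t(2)*(-34))*(c*(-3)) = ((-8 + 2*2**2)*(-34))*(-9/2*(-3)) = ((-8 + 2*4)*(-34))*(27/2) = ((-8 + 8)*(-34))*(27/2) = (0*(-34))*(27/2) = 0*(27/2) = 0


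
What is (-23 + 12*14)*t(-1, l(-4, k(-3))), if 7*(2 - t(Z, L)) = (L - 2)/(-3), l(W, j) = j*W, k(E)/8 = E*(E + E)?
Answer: -77720/21 ≈ -3701.0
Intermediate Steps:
k(E) = 16*E**2 (k(E) = 8*(E*(E + E)) = 8*(E*(2*E)) = 8*(2*E**2) = 16*E**2)
l(W, j) = W*j
t(Z, L) = 40/21 + L/21 (t(Z, L) = 2 - (L - 2)/(7*(-3)) = 2 - (-1)*(-2 + L)/21 = 2 - (2/3 - L/3)/7 = 2 + (-2/21 + L/21) = 40/21 + L/21)
(-23 + 12*14)*t(-1, l(-4, k(-3))) = (-23 + 12*14)*(40/21 + (-64*(-3)**2)/21) = (-23 + 168)*(40/21 + (-64*9)/21) = 145*(40/21 + (-4*144)/21) = 145*(40/21 + (1/21)*(-576)) = 145*(40/21 - 192/7) = 145*(-536/21) = -77720/21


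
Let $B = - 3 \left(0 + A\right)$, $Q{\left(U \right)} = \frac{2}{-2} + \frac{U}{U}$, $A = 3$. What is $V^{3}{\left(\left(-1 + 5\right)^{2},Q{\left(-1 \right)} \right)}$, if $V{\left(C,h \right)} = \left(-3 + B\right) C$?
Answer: $-7077888$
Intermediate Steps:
$Q{\left(U \right)} = 0$ ($Q{\left(U \right)} = 2 \left(- \frac{1}{2}\right) + 1 = -1 + 1 = 0$)
$B = -9$ ($B = - 3 \left(0 + 3\right) = \left(-3\right) 3 = -9$)
$V{\left(C,h \right)} = - 12 C$ ($V{\left(C,h \right)} = \left(-3 - 9\right) C = - 12 C$)
$V^{3}{\left(\left(-1 + 5\right)^{2},Q{\left(-1 \right)} \right)} = \left(- 12 \left(-1 + 5\right)^{2}\right)^{3} = \left(- 12 \cdot 4^{2}\right)^{3} = \left(\left(-12\right) 16\right)^{3} = \left(-192\right)^{3} = -7077888$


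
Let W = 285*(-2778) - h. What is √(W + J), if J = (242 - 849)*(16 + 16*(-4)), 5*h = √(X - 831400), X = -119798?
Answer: √(-19064850 - 5*I*√951198)/5 ≈ 0.11168 - 873.27*I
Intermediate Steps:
h = I*√951198/5 (h = √(-119798 - 831400)/5 = √(-951198)/5 = (I*√951198)/5 = I*√951198/5 ≈ 195.06*I)
J = 29136 (J = -607*(16 - 64) = -607*(-48) = 29136)
W = -791730 - I*√951198/5 (W = 285*(-2778) - I*√951198/5 = -791730 - I*√951198/5 ≈ -7.9173e+5 - 195.06*I)
√(W + J) = √((-791730 - I*√951198/5) + 29136) = √(-762594 - I*√951198/5)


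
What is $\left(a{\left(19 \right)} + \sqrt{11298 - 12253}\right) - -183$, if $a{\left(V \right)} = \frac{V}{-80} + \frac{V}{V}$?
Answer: $\frac{14701}{80} + i \sqrt{955} \approx 183.76 + 30.903 i$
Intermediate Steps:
$a{\left(V \right)} = 1 - \frac{V}{80}$ ($a{\left(V \right)} = V \left(- \frac{1}{80}\right) + 1 = - \frac{V}{80} + 1 = 1 - \frac{V}{80}$)
$\left(a{\left(19 \right)} + \sqrt{11298 - 12253}\right) - -183 = \left(\left(1 - \frac{19}{80}\right) + \sqrt{11298 - 12253}\right) - -183 = \left(\left(1 - \frac{19}{80}\right) + \sqrt{-955}\right) + \left(-54 + 237\right) = \left(\frac{61}{80} + i \sqrt{955}\right) + 183 = \frac{14701}{80} + i \sqrt{955}$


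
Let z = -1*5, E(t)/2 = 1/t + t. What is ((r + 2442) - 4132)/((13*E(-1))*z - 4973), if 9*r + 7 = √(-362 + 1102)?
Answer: 15217/42417 - 2*√185/42417 ≈ 0.35811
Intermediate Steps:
r = -7/9 + 2*√185/9 (r = -7/9 + √(-362 + 1102)/9 = -7/9 + √740/9 = -7/9 + (2*√185)/9 = -7/9 + 2*√185/9 ≈ 2.2448)
E(t) = 2*t + 2/t (E(t) = 2*(1/t + t) = 2*(t + 1/t) = 2*t + 2/t)
z = -5
((r + 2442) - 4132)/((13*E(-1))*z - 4973) = (((-7/9 + 2*√185/9) + 2442) - 4132)/((13*(2*(-1) + 2/(-1)))*(-5) - 4973) = ((21971/9 + 2*√185/9) - 4132)/((13*(-2 + 2*(-1)))*(-5) - 4973) = (-15217/9 + 2*√185/9)/((13*(-2 - 2))*(-5) - 4973) = (-15217/9 + 2*√185/9)/((13*(-4))*(-5) - 4973) = (-15217/9 + 2*√185/9)/(-52*(-5) - 4973) = (-15217/9 + 2*√185/9)/(260 - 4973) = (-15217/9 + 2*√185/9)/(-4713) = (-15217/9 + 2*√185/9)*(-1/4713) = 15217/42417 - 2*√185/42417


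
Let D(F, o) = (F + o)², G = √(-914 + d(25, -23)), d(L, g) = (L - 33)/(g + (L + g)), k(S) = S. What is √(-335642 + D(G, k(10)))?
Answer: 2*√(-37094232 + 105*I*√402906)/21 ≈ 0.5211 + 580.05*I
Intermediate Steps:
d(L, g) = (-33 + L)/(L + 2*g)
G = I*√402906/21 (G = √(-914 + (-33 + 25)/(25 + 2*(-23))) = √(-914 - 8/(25 - 46)) = √(-914 - 8/(-21)) = √(-914 - 1/21*(-8)) = √(-914 + 8/21) = √(-19186/21) = I*√402906/21 ≈ 30.226*I)
√(-335642 + D(G, k(10))) = √(-335642 + (I*√402906/21 + 10)²) = √(-335642 + (10 + I*√402906/21)²)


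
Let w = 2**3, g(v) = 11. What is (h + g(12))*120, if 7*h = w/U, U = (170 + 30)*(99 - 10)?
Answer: 4111824/3115 ≈ 1320.0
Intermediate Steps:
w = 8
U = 17800 (U = 200*89 = 17800)
h = 1/15575 (h = (8/17800)/7 = (8*(1/17800))/7 = (1/7)*(1/2225) = 1/15575 ≈ 6.4205e-5)
(h + g(12))*120 = (1/15575 + 11)*120 = (171326/15575)*120 = 4111824/3115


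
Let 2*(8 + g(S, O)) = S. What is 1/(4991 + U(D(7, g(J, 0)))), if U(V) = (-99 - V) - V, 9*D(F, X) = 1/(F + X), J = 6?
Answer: 9/44027 ≈ 0.00020442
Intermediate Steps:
g(S, O) = -8 + S/2
D(F, X) = 1/(9*(F + X))
U(V) = -99 - 2*V
1/(4991 + U(D(7, g(J, 0)))) = 1/(4991 + (-99 - 2/(9*(7 + (-8 + (½)*6))))) = 1/(4991 + (-99 - 2/(9*(7 + (-8 + 3))))) = 1/(4991 + (-99 - 2/(9*(7 - 5)))) = 1/(4991 + (-99 - 2/(9*2))) = 1/(4991 + (-99 - 2*1/18)) = 1/(4991 + (-99 - ⅑)) = 1/(4991 - 892/9) = 1/(44027/9) = 9/44027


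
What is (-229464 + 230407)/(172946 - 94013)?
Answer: 943/78933 ≈ 0.011947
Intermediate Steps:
(-229464 + 230407)/(172946 - 94013) = 943/78933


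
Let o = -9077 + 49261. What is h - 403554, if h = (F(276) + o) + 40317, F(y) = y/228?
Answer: -6137984/19 ≈ -3.2305e+5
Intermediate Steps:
F(y) = y/228 (F(y) = y*(1/228) = y/228)
o = 40184
h = 1529542/19 (h = ((1/228)*276 + 40184) + 40317 = (23/19 + 40184) + 40317 = 763519/19 + 40317 = 1529542/19 ≈ 80502.)
h - 403554 = 1529542/19 - 403554 = -6137984/19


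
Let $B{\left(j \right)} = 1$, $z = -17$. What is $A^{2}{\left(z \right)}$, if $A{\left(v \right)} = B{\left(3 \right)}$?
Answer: $1$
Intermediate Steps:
$A{\left(v \right)} = 1$
$A^{2}{\left(z \right)} = 1^{2} = 1$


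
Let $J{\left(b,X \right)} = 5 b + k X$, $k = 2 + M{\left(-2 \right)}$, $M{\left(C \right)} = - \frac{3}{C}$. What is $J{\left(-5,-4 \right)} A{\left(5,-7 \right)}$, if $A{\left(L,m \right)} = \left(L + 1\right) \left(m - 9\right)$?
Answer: $3744$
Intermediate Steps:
$A{\left(L,m \right)} = \left(1 + L\right) \left(-9 + m\right)$
$k = \frac{7}{2}$ ($k = 2 - \frac{3}{-2} = 2 - - \frac{3}{2} = 2 + \frac{3}{2} = \frac{7}{2} \approx 3.5$)
$J{\left(b,X \right)} = 5 b + \frac{7 X}{2}$
$J{\left(-5,-4 \right)} A{\left(5,-7 \right)} = \left(5 \left(-5\right) + \frac{7}{2} \left(-4\right)\right) \left(-9 - 7 - 45 + 5 \left(-7\right)\right) = \left(-25 - 14\right) \left(-9 - 7 - 45 - 35\right) = \left(-39\right) \left(-96\right) = 3744$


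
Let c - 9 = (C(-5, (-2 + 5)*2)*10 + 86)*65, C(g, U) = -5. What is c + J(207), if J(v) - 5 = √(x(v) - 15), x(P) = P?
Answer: 2354 + 8*√3 ≈ 2367.9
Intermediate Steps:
J(v) = 5 + √(-15 + v) (J(v) = 5 + √(v - 15) = 5 + √(-15 + v))
c = 2349 (c = 9 + (-5*10 + 86)*65 = 9 + (-50 + 86)*65 = 9 + 36*65 = 9 + 2340 = 2349)
c + J(207) = 2349 + (5 + √(-15 + 207)) = 2349 + (5 + √192) = 2349 + (5 + 8*√3) = 2354 + 8*√3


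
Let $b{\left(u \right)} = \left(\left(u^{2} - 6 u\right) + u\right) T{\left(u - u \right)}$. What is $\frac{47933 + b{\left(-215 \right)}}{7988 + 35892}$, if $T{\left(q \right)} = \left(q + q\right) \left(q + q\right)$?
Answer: $\frac{47933}{43880} \approx 1.0924$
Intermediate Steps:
$T{\left(q \right)} = 4 q^{2}$ ($T{\left(q \right)} = 2 q 2 q = 4 q^{2}$)
$b{\left(u \right)} = 0$ ($b{\left(u \right)} = \left(\left(u^{2} - 6 u\right) + u\right) 4 \left(u - u\right)^{2} = \left(u^{2} - 5 u\right) 4 \cdot 0^{2} = \left(u^{2} - 5 u\right) 4 \cdot 0 = \left(u^{2} - 5 u\right) 0 = 0$)
$\frac{47933 + b{\left(-215 \right)}}{7988 + 35892} = \frac{47933 + 0}{7988 + 35892} = \frac{47933}{43880}$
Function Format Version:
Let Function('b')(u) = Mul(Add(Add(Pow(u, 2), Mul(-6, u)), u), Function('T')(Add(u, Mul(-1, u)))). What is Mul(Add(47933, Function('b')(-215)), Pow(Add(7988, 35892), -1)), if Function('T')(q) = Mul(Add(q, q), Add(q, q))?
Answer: Rational(47933, 43880) ≈ 1.0924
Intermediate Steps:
Function('T')(q) = Mul(4, Pow(q, 2)) (Function('T')(q) = Mul(Mul(2, q), Mul(2, q)) = Mul(4, Pow(q, 2)))
Function('b')(u) = 0 (Function('b')(u) = Mul(Add(Add(Pow(u, 2), Mul(-6, u)), u), Mul(4, Pow(Add(u, Mul(-1, u)), 2))) = Mul(Add(Pow(u, 2), Mul(-5, u)), Mul(4, Pow(0, 2))) = Mul(Add(Pow(u, 2), Mul(-5, u)), Mul(4, 0)) = Mul(Add(Pow(u, 2), Mul(-5, u)), 0) = 0)
Mul(Add(47933, Function('b')(-215)), Pow(Add(7988, 35892), -1)) = Mul(Add(47933, 0), Pow(Add(7988, 35892), -1)) = Mul(47933, Pow(43880, -1)) = Mul(47933, Rational(1, 43880)) = Rational(47933, 43880)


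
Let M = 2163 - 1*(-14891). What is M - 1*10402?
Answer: 6652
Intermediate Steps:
M = 17054 (M = 2163 + 14891 = 17054)
M - 1*10402 = 17054 - 1*10402 = 17054 - 10402 = 6652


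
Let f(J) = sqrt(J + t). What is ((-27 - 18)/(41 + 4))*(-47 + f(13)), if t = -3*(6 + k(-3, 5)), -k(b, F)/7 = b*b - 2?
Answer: 47 - sqrt(142) ≈ 35.084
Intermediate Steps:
k(b, F) = 14 - 7*b**2 (k(b, F) = -7*(b*b - 2) = -7*(b**2 - 2) = -7*(-2 + b**2) = 14 - 7*b**2)
t = 129 (t = -3*(6 + (14 - 7*(-3)**2)) = -3*(6 + (14 - 7*9)) = -3*(6 + (14 - 63)) = -3*(6 - 49) = -3*(-43) = 129)
f(J) = sqrt(129 + J) (f(J) = sqrt(J + 129) = sqrt(129 + J))
((-27 - 18)/(41 + 4))*(-47 + f(13)) = ((-27 - 18)/(41 + 4))*(-47 + sqrt(129 + 13)) = (-45/45)*(-47 + sqrt(142)) = (-45*1/45)*(-47 + sqrt(142)) = -(-47 + sqrt(142)) = 47 - sqrt(142)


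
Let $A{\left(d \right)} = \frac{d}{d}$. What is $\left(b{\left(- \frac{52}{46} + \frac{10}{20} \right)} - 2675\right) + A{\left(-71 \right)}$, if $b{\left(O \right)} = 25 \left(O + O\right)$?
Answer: $- \frac{62227}{23} \approx -2705.5$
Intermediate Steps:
$A{\left(d \right)} = 1$
$b{\left(O \right)} = 50 O$ ($b{\left(O \right)} = 25 \cdot 2 O = 50 O$)
$\left(b{\left(- \frac{52}{46} + \frac{10}{20} \right)} - 2675\right) + A{\left(-71 \right)} = \left(50 \left(- \frac{52}{46} + \frac{10}{20}\right) - 2675\right) + 1 = \left(50 \left(\left(-52\right) \frac{1}{46} + 10 \cdot \frac{1}{20}\right) - 2675\right) + 1 = \left(50 \left(- \frac{26}{23} + \frac{1}{2}\right) - 2675\right) + 1 = \left(50 \left(- \frac{29}{46}\right) - 2675\right) + 1 = \left(- \frac{725}{23} - 2675\right) + 1 = - \frac{62250}{23} + 1 = - \frac{62227}{23}$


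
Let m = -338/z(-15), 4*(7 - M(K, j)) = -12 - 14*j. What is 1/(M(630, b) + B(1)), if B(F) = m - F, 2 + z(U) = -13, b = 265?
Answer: 30/28771 ≈ 0.0010427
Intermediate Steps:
z(U) = -15 (z(U) = -2 - 13 = -15)
M(K, j) = 10 + 7*j/2 (M(K, j) = 7 - (-12 - 14*j)/4 = 7 + (3 + 7*j/2) = 10 + 7*j/2)
m = 338/15 (m = -338/(-15) = -338*(-1/15) = 338/15 ≈ 22.533)
B(F) = 338/15 - F
1/(M(630, b) + B(1)) = 1/((10 + (7/2)*265) + (338/15 - 1*1)) = 1/((10 + 1855/2) + (338/15 - 1)) = 1/(1875/2 + 323/15) = 1/(28771/30) = 30/28771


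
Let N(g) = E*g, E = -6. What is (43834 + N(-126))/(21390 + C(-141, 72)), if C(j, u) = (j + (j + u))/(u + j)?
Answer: 102557/49204 ≈ 2.0843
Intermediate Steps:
N(g) = -6*g
C(j, u) = (u + 2*j)/(j + u)
(43834 + N(-126))/(21390 + C(-141, 72)) = (43834 - 6*(-126))/(21390 + (72 + 2*(-141))/(-141 + 72)) = (43834 + 756)/(21390 + (72 - 282)/(-69)) = 44590/(21390 - 1/69*(-210)) = 44590/(21390 + 70/23) = 44590/(492040/23) = 44590*(23/492040) = 102557/49204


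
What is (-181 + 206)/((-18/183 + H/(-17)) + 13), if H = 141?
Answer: 25925/4778 ≈ 5.4259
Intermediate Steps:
(-181 + 206)/((-18/183 + H/(-17)) + 13) = (-181 + 206)/((-18/183 + 141/(-17)) + 13) = 25/((-18*1/183 + 141*(-1/17)) + 13) = 25/((-6/61 - 141/17) + 13) = 25/(-8703/1037 + 13) = 25/(4778/1037) = 25*(1037/4778) = 25925/4778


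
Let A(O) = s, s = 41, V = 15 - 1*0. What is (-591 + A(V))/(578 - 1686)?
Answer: 275/554 ≈ 0.49639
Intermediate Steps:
V = 15 (V = 15 + 0 = 15)
A(O) = 41
(-591 + A(V))/(578 - 1686) = (-591 + 41)/(578 - 1686) = -550/(-1108) = -550*(-1/1108) = 275/554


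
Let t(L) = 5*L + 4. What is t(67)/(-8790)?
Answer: -113/2930 ≈ -0.038567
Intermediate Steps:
t(L) = 4 + 5*L
t(67)/(-8790) = (4 + 5*67)/(-8790) = (4 + 335)*(-1/8790) = 339*(-1/8790) = -113/2930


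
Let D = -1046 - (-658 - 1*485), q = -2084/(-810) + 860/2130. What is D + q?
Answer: 2874827/28755 ≈ 99.977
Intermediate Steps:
q = 85592/28755 (q = -2084*(-1/810) + 860*(1/2130) = 1042/405 + 86/213 = 85592/28755 ≈ 2.9766)
D = 97 (D = -1046 - (-658 - 485) = -1046 - 1*(-1143) = -1046 + 1143 = 97)
D + q = 97 + 85592/28755 = 2874827/28755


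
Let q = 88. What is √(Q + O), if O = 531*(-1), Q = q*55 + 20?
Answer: 3*√481 ≈ 65.795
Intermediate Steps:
Q = 4860 (Q = 88*55 + 20 = 4840 + 20 = 4860)
O = -531
√(Q + O) = √(4860 - 531) = √4329 = 3*√481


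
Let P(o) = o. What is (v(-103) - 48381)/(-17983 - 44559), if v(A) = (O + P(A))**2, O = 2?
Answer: 19090/31271 ≈ 0.61047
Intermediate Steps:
v(A) = (2 + A)**2
(v(-103) - 48381)/(-17983 - 44559) = ((2 - 103)**2 - 48381)/(-17983 - 44559) = ((-101)**2 - 48381)/(-62542) = (10201 - 48381)*(-1/62542) = -38180*(-1/62542) = 19090/31271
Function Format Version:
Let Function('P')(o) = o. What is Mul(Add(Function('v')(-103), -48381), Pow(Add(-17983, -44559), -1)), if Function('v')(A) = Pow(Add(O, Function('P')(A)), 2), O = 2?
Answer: Rational(19090, 31271) ≈ 0.61047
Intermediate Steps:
Function('v')(A) = Pow(Add(2, A), 2)
Mul(Add(Function('v')(-103), -48381), Pow(Add(-17983, -44559), -1)) = Mul(Add(Pow(Add(2, -103), 2), -48381), Pow(Add(-17983, -44559), -1)) = Mul(Add(Pow(-101, 2), -48381), Pow(-62542, -1)) = Mul(Add(10201, -48381), Rational(-1, 62542)) = Mul(-38180, Rational(-1, 62542)) = Rational(19090, 31271)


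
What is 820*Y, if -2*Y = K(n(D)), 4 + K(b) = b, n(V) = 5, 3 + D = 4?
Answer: -410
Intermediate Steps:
D = 1 (D = -3 + 4 = 1)
K(b) = -4 + b
Y = -½ (Y = -(-4 + 5)/2 = -½*1 = -½ ≈ -0.50000)
820*Y = 820*(-½) = -410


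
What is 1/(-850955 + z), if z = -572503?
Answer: -1/1423458 ≈ -7.0251e-7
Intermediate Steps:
1/(-850955 + z) = 1/(-850955 - 572503) = 1/(-1423458) = -1/1423458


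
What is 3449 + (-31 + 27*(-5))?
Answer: 3283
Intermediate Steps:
3449 + (-31 + 27*(-5)) = 3449 + (-31 - 135) = 3449 - 166 = 3283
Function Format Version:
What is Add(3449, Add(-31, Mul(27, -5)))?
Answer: 3283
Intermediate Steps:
Add(3449, Add(-31, Mul(27, -5))) = Add(3449, Add(-31, -135)) = Add(3449, -166) = 3283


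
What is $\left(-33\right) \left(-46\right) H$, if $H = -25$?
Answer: $-37950$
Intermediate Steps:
$\left(-33\right) \left(-46\right) H = \left(-33\right) \left(-46\right) \left(-25\right) = 1518 \left(-25\right) = -37950$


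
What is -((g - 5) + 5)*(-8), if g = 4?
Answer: 32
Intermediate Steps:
-((g - 5) + 5)*(-8) = -((4 - 5) + 5)*(-8) = -(-1 + 5)*(-8) = -1*4*(-8) = -4*(-8) = 32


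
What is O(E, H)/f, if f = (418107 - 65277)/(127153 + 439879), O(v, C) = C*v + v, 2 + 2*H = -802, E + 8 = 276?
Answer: -30468897488/176415 ≈ -1.7271e+5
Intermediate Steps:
E = 268 (E = -8 + 276 = 268)
H = -402 (H = -1 + (1/2)*(-802) = -1 - 401 = -402)
O(v, C) = v + C*v
f = 176415/283516 (f = 352830/567032 = 352830*(1/567032) = 176415/283516 ≈ 0.62224)
O(E, H)/f = (268*(1 - 402))/(176415/283516) = (268*(-401))*(283516/176415) = -107468*283516/176415 = -30468897488/176415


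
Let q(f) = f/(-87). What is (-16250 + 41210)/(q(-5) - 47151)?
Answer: -542880/1025533 ≈ -0.52936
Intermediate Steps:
q(f) = -f/87 (q(f) = f*(-1/87) = -f/87)
(-16250 + 41210)/(q(-5) - 47151) = (-16250 + 41210)/(-1/87*(-5) - 47151) = 24960/(5/87 - 47151) = 24960/(-4102132/87) = 24960*(-87/4102132) = -542880/1025533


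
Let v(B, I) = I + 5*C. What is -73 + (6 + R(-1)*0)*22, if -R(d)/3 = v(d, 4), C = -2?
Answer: 59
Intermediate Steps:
v(B, I) = -10 + I (v(B, I) = I + 5*(-2) = I - 10 = -10 + I)
R(d) = 18 (R(d) = -3*(-10 + 4) = -3*(-6) = 18)
-73 + (6 + R(-1)*0)*22 = -73 + (6 + 18*0)*22 = -73 + (6 + 0)*22 = -73 + 6*22 = -73 + 132 = 59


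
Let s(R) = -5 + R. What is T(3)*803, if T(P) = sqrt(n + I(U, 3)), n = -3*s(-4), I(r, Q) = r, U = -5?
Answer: 803*sqrt(22) ≈ 3766.4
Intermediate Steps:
n = 27 (n = -3*(-5 - 4) = -3*(-9) = 27)
T(P) = sqrt(22) (T(P) = sqrt(27 - 5) = sqrt(22))
T(3)*803 = sqrt(22)*803 = 803*sqrt(22)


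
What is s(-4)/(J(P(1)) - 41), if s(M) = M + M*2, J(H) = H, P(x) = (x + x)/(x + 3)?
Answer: 8/27 ≈ 0.29630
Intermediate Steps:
P(x) = 2*x/(3 + x) (P(x) = (2*x)/(3 + x) = 2*x/(3 + x))
s(M) = 3*M (s(M) = M + 2*M = 3*M)
s(-4)/(J(P(1)) - 41) = (3*(-4))/(2*1/(3 + 1) - 41) = -12/(2*1/4 - 41) = -12/(2*1*(¼) - 41) = -12/(½ - 41) = -12/(-81/2) = -12*(-2/81) = 8/27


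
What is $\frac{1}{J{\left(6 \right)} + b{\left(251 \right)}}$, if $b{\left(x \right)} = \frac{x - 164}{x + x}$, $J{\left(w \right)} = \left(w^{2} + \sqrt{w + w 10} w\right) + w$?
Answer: $- \frac{3542614}{50183421} + \frac{504008 \sqrt{66}}{50183421} \approx 0.010999$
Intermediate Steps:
$J{\left(w \right)} = w + w^{2} + \sqrt{11} w^{\frac{3}{2}}$ ($J{\left(w \right)} = \left(w^{2} + \sqrt{w + 10 w} w\right) + w = \left(w^{2} + \sqrt{11 w} w\right) + w = \left(w^{2} + \sqrt{11} \sqrt{w} w\right) + w = \left(w^{2} + \sqrt{11} w^{\frac{3}{2}}\right) + w = w + w^{2} + \sqrt{11} w^{\frac{3}{2}}$)
$b{\left(x \right)} = \frac{-164 + x}{2 x}$
$\frac{1}{J{\left(6 \right)} + b{\left(251 \right)}} = \frac{1}{\left(6 + 6^{2} + \sqrt{11} \cdot 6^{\frac{3}{2}}\right) + \frac{-164 + 251}{2 \cdot 251}} = \frac{1}{\left(6 + 36 + \sqrt{11} \cdot 6 \sqrt{6}\right) + \frac{1}{2} \cdot \frac{1}{251} \cdot 87} = \frac{1}{\left(6 + 36 + 6 \sqrt{66}\right) + \frac{87}{502}} = \frac{1}{\left(42 + 6 \sqrt{66}\right) + \frac{87}{502}} = \frac{1}{\frac{21171}{502} + 6 \sqrt{66}}$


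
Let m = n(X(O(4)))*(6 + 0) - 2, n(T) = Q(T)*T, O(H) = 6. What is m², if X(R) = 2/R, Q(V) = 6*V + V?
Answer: 64/9 ≈ 7.1111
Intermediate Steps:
Q(V) = 7*V
n(T) = 7*T² (n(T) = (7*T)*T = 7*T²)
m = 8/3 (m = (7*(2/6)²)*(6 + 0) - 2 = (7*(2*(⅙))²)*6 - 2 = (7*(⅓)²)*6 - 2 = (7*(⅑))*6 - 2 = (7/9)*6 - 2 = 14/3 - 2 = 8/3 ≈ 2.6667)
m² = (8/3)² = 64/9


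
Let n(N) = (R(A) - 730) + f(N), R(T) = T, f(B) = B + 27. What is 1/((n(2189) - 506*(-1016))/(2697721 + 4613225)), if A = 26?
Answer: 3655473/257804 ≈ 14.179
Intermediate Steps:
f(B) = 27 + B
n(N) = -677 + N (n(N) = (26 - 730) + (27 + N) = -704 + (27 + N) = -677 + N)
1/((n(2189) - 506*(-1016))/(2697721 + 4613225)) = 1/(((-677 + 2189) - 506*(-1016))/(2697721 + 4613225)) = 1/((1512 + 514096)/7310946) = 1/(515608*(1/7310946)) = 1/(257804/3655473) = 3655473/257804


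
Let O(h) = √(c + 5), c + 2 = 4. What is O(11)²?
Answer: 7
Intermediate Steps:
c = 2 (c = -2 + 4 = 2)
O(h) = √7 (O(h) = √(2 + 5) = √7)
O(11)² = (√7)² = 7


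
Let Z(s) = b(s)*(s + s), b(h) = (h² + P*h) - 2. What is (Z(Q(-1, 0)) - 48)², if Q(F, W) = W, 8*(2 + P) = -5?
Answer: 2304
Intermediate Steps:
P = -21/8 (P = -2 + (⅛)*(-5) = -2 - 5/8 = -21/8 ≈ -2.6250)
b(h) = -2 + h² - 21*h/8 (b(h) = (h² - 21*h/8) - 2 = -2 + h² - 21*h/8)
Z(s) = 2*s*(-2 + s² - 21*s/8) (Z(s) = (-2 + s² - 21*s/8)*(s + s) = (-2 + s² - 21*s/8)*(2*s) = 2*s*(-2 + s² - 21*s/8))
(Z(Q(-1, 0)) - 48)² = ((¼)*0*(-16 - 21*0 + 8*0²) - 48)² = ((¼)*0*(-16 + 0 + 8*0) - 48)² = ((¼)*0*(-16 + 0 + 0) - 48)² = ((¼)*0*(-16) - 48)² = (0 - 48)² = (-48)² = 2304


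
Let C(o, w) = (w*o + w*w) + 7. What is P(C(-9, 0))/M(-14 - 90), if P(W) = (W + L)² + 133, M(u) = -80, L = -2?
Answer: -79/40 ≈ -1.9750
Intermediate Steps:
C(o, w) = 7 + w² + o*w (C(o, w) = (o*w + w²) + 7 = (w² + o*w) + 7 = 7 + w² + o*w)
P(W) = 133 + (-2 + W)² (P(W) = (W - 2)² + 133 = (-2 + W)² + 133 = 133 + (-2 + W)²)
P(C(-9, 0))/M(-14 - 90) = (133 + (-2 + (7 + 0² - 9*0))²)/(-80) = (133 + (-2 + (7 + 0 + 0))²)*(-1/80) = (133 + (-2 + 7)²)*(-1/80) = (133 + 5²)*(-1/80) = (133 + 25)*(-1/80) = 158*(-1/80) = -79/40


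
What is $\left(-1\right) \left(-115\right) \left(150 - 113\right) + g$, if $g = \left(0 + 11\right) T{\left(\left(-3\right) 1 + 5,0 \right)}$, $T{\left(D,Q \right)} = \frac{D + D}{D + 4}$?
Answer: $\frac{12787}{3} \approx 4262.3$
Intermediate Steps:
$T{\left(D,Q \right)} = \frac{2 D}{4 + D}$
$g = \frac{22}{3}$ ($g = \left(0 + 11\right) \frac{2 \left(\left(-3\right) 1 + 5\right)}{4 + \left(\left(-3\right) 1 + 5\right)} = 11 \frac{2 \left(-3 + 5\right)}{4 + \left(-3 + 5\right)} = 11 \cdot 2 \cdot 2 \frac{1}{4 + 2} = 11 \cdot 2 \cdot 2 \cdot \frac{1}{6} = 11 \cdot \frac{2}{3} = \frac{22}{3} \approx 7.3333$)
$\left(-1\right) \left(-115\right) \left(150 - 113\right) + g = \left(-1\right) \left(-115\right) \left(150 - 113\right) + \frac{22}{3} = 115 \left(150 - 113\right) + \frac{22}{3} = 115 \cdot 37 + \frac{22}{3} = 4255 + \frac{22}{3} = \frac{12787}{3}$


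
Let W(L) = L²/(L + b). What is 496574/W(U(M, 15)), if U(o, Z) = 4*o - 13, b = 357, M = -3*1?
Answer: 164862568/625 ≈ 2.6378e+5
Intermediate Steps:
M = -3
U(o, Z) = -13 + 4*o
W(L) = L²/(357 + L) (W(L) = L²/(L + 357) = L²/(357 + L))
496574/W(U(M, 15)) = 496574/(((-13 + 4*(-3))²/(357 + (-13 + 4*(-3))))) = 496574/(((-13 - 12)²/(357 + (-13 - 12)))) = 496574/(((-25)²/(357 - 25))) = 496574/((625/332)) = 496574/((625*(1/332))) = 496574/(625/332) = 496574*(332/625) = 164862568/625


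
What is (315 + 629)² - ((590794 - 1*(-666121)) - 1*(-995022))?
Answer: -1360801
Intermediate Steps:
(315 + 629)² - ((590794 - 1*(-666121)) - 1*(-995022)) = 944² - ((590794 + 666121) + 995022) = 891136 - (1256915 + 995022) = 891136 - 1*2251937 = 891136 - 2251937 = -1360801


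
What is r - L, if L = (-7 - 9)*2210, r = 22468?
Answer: 57828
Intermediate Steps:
L = -35360 (L = -16*2210 = -35360)
r - L = 22468 - 1*(-35360) = 22468 + 35360 = 57828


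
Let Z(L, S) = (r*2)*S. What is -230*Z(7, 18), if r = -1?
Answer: 8280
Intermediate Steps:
Z(L, S) = -2*S (Z(L, S) = (-1*2)*S = -2*S)
-230*Z(7, 18) = -(-460)*18 = -230*(-36) = 8280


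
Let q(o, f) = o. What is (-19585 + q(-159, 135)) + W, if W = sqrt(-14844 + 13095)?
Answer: -19744 + I*sqrt(1749) ≈ -19744.0 + 41.821*I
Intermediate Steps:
W = I*sqrt(1749) (W = sqrt(-1749) = I*sqrt(1749) ≈ 41.821*I)
(-19585 + q(-159, 135)) + W = (-19585 - 159) + I*sqrt(1749) = -19744 + I*sqrt(1749)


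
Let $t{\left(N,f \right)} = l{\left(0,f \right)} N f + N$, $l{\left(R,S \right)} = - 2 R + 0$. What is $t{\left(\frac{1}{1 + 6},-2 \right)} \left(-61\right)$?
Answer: $- \frac{61}{7} \approx -8.7143$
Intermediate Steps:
$l{\left(R,S \right)} = - 2 R$
$t{\left(N,f \right)} = N$ ($t{\left(N,f \right)} = \left(-2\right) 0 N f + N = 0 N f + N = 0 f + N = 0 + N = N$)
$t{\left(\frac{1}{1 + 6},-2 \right)} \left(-61\right) = \frac{1}{1 + 6} \left(-61\right) = \frac{1}{7} \left(-61\right) = - \frac{61}{7}$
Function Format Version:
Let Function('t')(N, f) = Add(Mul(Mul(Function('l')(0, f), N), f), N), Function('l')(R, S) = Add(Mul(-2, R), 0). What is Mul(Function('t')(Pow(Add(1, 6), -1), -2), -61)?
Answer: Rational(-61, 7) ≈ -8.7143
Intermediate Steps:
Function('l')(R, S) = Mul(-2, R)
Function('t')(N, f) = N (Function('t')(N, f) = Add(Mul(Mul(Mul(-2, 0), N), f), N) = Add(Mul(Mul(0, N), f), N) = Add(Mul(0, f), N) = Add(0, N) = N)
Mul(Function('t')(Pow(Add(1, 6), -1), -2), -61) = Mul(Pow(Add(1, 6), -1), -61) = Mul(Pow(7, -1), -61) = Mul(Rational(1, 7), -61) = Rational(-61, 7)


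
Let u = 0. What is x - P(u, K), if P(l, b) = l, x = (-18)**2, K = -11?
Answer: 324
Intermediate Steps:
x = 324
x - P(u, K) = 324 - 1*0 = 324 + 0 = 324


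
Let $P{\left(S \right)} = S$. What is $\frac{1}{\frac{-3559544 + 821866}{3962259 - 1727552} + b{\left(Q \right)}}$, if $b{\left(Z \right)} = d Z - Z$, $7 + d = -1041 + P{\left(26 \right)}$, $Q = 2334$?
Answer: $- \frac{2234707}{5335772416852} \approx -4.1882 \cdot 10^{-7}$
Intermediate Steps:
$d = -1022$ ($d = -7 + \left(-1041 + 26\right) = -7 - 1015 = -1022$)
$b{\left(Z \right)} = - 1023 Z$ ($b{\left(Z \right)} = - 1022 Z - Z = - 1023 Z$)
$\frac{1}{\frac{-3559544 + 821866}{3962259 - 1727552} + b{\left(Q \right)}} = \frac{1}{\frac{-3559544 + 821866}{3962259 - 1727552} - 2387682} = \frac{1}{- \frac{2737678}{2234707} - 2387682} = \frac{1}{- \frac{5335772416852}{2234707}} = - \frac{2234707}{5335772416852}$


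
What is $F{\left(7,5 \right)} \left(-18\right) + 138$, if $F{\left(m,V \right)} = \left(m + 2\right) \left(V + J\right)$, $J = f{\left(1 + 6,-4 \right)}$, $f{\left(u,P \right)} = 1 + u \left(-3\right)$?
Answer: $2568$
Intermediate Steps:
$f{\left(u,P \right)} = 1 - 3 u$
$J = -20$ ($J = 1 - 3 \left(1 + 6\right) = 1 - 21 = -20$)
$F{\left(m,V \right)} = \left(-20 + V\right) \left(2 + m\right)$ ($F{\left(m,V \right)} = \left(m + 2\right) \left(V - 20\right) = \left(2 + m\right) \left(-20 + V\right) = \left(-20 + V\right) \left(2 + m\right)$)
$F{\left(7,5 \right)} \left(-18\right) + 138 = \left(-40 - 140 + 2 \cdot 5 + 5 \cdot 7\right) \left(-18\right) + 138 = \left(-40 - 140 + 10 + 35\right) \left(-18\right) + 138 = \left(-135\right) \left(-18\right) + 138 = 2430 + 138 = 2568$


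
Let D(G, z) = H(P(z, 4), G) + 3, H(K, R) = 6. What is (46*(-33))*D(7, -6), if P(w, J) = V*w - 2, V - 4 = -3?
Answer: -13662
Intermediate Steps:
V = 1 (V = 4 - 3 = 1)
P(w, J) = -2 + w (P(w, J) = 1*w - 2 = w - 2 = -2 + w)
D(G, z) = 9 (D(G, z) = 6 + 3 = 9)
(46*(-33))*D(7, -6) = (46*(-33))*9 = -1518*9 = -13662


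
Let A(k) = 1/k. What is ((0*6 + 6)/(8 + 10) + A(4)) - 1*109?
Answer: -1301/12 ≈ -108.42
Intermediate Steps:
((0*6 + 6)/(8 + 10) + A(4)) - 1*109 = ((0*6 + 6)/(8 + 10) + 1/4) - 1*109 = ((0 + 6)/18 + ¼) - 109 = ((1/18)*6 + ¼) - 109 = (⅓ + ¼) - 109 = 7/12 - 109 = -1301/12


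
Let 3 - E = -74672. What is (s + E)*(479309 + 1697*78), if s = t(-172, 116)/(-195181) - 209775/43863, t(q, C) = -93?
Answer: 130341515293132235025/2853741401 ≈ 4.5674e+10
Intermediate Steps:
E = 74675 (E = 3 - 1*(-74672) = 3 + 74672 = 74675)
s = -13646671672/2853741401 (s = -93/(-195181) - 209775/43863 = -93*(-1/195181) - 209775*1/43863 = 93/195181 - 69925/14621 = -13646671672/2853741401 ≈ -4.7820)
(s + E)*(479309 + 1697*78) = (-13646671672/2853741401 + 74675)*(479309 + 1697*78) = 213089492448003*(479309 + 132366)/2853741401 = (213089492448003/2853741401)*611675 = 130341515293132235025/2853741401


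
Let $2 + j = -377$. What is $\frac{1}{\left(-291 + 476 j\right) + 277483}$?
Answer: $\frac{1}{96788} \approx 1.0332 \cdot 10^{-5}$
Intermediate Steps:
$j = -379$ ($j = -2 - 377 = -379$)
$\frac{1}{\left(-291 + 476 j\right) + 277483} = \frac{1}{\left(-291 + 476 \left(-379\right)\right) + 277483} = \frac{1}{\left(-291 - 180404\right) + 277483} = \frac{1}{-180695 + 277483} = \frac{1}{96788}$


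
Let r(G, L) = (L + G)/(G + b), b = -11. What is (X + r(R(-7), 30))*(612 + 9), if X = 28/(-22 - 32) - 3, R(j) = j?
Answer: -5957/2 ≈ -2978.5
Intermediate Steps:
X = -95/27 (X = 28/(-54) - 3 = 28*(-1/54) - 3 = -14/27 - 3 = -95/27 ≈ -3.5185)
r(G, L) = (G + L)/(-11 + G) (r(G, L) = (L + G)/(G - 11) = (G + L)/(-11 + G))
(X + r(R(-7), 30))*(612 + 9) = (-95/27 + (-7 + 30)/(-11 - 7))*(612 + 9) = (-95/27 + 23/(-18))*621 = (-95/27 - 1/18*23)*621 = (-95/27 - 23/18)*621 = -259/54*621 = -5957/2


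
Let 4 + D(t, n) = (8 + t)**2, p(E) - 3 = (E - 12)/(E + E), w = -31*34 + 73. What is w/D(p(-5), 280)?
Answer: -32700/5243 ≈ -6.2369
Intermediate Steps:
w = -981 (w = -1054 + 73 = -981)
p(E) = 3 + (-12 + E)/(2*E) (p(E) = 3 + (E - 12)/(E + E) = 3 + (-12 + E)/((2*E)) = 3 + (-12 + E)*(1/(2*E)) = 3 + (-12 + E)/(2*E))
D(t, n) = -4 + (8 + t)**2
w/D(p(-5), 280) = -981/(-4 + (8 + (7/2 - 6/(-5)))**2) = -981/(-4 + (8 + (7/2 - 6*(-1/5)))**2) = -981/(-4 + (8 + (7/2 + 6/5))**2) = -981/(-4 + (8 + 47/10)**2) = -981/(-4 + (127/10)**2) = -981/(-4 + 16129/100) = -981/15729/100 = -981*100/15729 = -32700/5243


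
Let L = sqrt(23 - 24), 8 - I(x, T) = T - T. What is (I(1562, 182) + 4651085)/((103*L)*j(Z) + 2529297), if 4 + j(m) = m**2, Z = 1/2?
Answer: 20913769905104/11373055046041 + 9581251580*I/34119165138123 ≈ 1.8389 + 0.00028082*I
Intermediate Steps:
Z = 1/2 ≈ 0.50000
I(x, T) = 8 (I(x, T) = 8 - (T - T) = 8 - 1*0 = 8 + 0 = 8)
L = I (L = sqrt(-1) = I ≈ 1.0*I)
j(m) = -4 + m**2
(I(1562, 182) + 4651085)/((103*L)*j(Z) + 2529297) = (8 + 4651085)/((103*I)*(-4 + (1/2)**2) + 2529297) = 4651093/((103*I)*(-4 + 1/4) + 2529297) = 4651093/((103*I)*(-15/4) + 2529297) = 4651093/(-1545*I/4 + 2529297) = 4651093/(2529297 - 1545*I/4) = 4651093*(16*(2529297 + 1545*I/4)/102357495414369) = 74417488*(2529297 + 1545*I/4)/102357495414369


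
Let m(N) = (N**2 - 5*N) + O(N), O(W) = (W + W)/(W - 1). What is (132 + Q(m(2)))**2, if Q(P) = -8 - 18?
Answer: 11236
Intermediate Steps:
O(W) = 2*W/(-1 + W) (O(W) = (2*W)/(-1 + W) = 2*W/(-1 + W))
m(N) = N**2 - 5*N + 2*N/(-1 + N) (m(N) = (N**2 - 5*N) + 2*N/(-1 + N) = N**2 - 5*N + 2*N/(-1 + N))
Q(P) = -26
(132 + Q(m(2)))**2 = (132 - 26)**2 = 106**2 = 11236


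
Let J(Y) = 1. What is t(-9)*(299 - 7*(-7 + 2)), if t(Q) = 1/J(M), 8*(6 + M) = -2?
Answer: 334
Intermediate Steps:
M = -25/4 (M = -6 + (1/8)*(-2) = -6 - 1/4 = -25/4 ≈ -6.2500)
t(Q) = 1 (t(Q) = 1/1 = 1)
t(-9)*(299 - 7*(-7 + 2)) = 1*(299 - 7*(-7 + 2)) = 1*(299 - 7*(-5)) = 1*(299 + 35) = 1*334 = 334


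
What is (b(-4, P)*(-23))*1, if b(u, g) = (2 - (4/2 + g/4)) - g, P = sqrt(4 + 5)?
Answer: 345/4 ≈ 86.250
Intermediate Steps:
P = 3 (P = sqrt(9) = 3)
b(u, g) = -5*g/4 (b(u, g) = (2 - (4*(1/2) + g*(1/4))) - g = (2 - (2 + g/4)) - g = (2 + (-2 - g/4)) - g = -g/4 - g = -5*g/4)
(b(-4, P)*(-23))*1 = (-5/4*3*(-23))*1 = -15/4*(-23)*1 = (345/4)*1 = 345/4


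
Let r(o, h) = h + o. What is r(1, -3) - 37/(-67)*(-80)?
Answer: -3094/67 ≈ -46.179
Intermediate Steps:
r(1, -3) - 37/(-67)*(-80) = (-3 + 1) - 37/(-67)*(-80) = -2 - 37*(-1/67)*(-80) = -2 + (37/67)*(-80) = -2 - 2960/67 = -3094/67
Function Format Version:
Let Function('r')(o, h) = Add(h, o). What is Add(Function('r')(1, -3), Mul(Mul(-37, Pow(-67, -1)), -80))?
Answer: Rational(-3094, 67) ≈ -46.179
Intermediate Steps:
Add(Function('r')(1, -3), Mul(Mul(-37, Pow(-67, -1)), -80)) = Add(Add(-3, 1), Mul(Mul(-37, Pow(-67, -1)), -80)) = Add(-2, Mul(Mul(-37, Rational(-1, 67)), -80)) = Add(-2, Mul(Rational(37, 67), -80)) = Add(-2, Rational(-2960, 67)) = Rational(-3094, 67)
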